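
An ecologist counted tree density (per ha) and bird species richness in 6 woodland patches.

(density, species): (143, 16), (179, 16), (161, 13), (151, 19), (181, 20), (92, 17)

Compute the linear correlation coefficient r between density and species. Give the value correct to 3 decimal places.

n = 6, Σx = 907, Σy = 101, Σx² = 142437, Σy² = 1731, Σxy = 15298
nΣxy − ΣxΣy = 91788 − 91607 = 181
nΣx² − (Σx)² = 854622 − 822649 = 31973; nΣy² − (Σy)² = 10386 − 10201 = 185
r = 181 / √(31973 × 185) = 181 / 2432.0783 ≈ 0.074

0.074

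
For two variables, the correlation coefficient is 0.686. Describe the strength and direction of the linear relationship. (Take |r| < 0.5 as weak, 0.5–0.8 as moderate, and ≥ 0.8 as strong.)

moderate positive

r = 0.686 > 0 so the relationship is positive.
|r| = 0.686, which falls in the moderate range.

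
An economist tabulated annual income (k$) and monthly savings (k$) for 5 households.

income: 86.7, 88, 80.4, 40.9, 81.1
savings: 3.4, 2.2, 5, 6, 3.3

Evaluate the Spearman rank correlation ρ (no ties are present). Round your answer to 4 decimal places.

Rank income: 4, 5, 2, 1, 3
Rank savings: 3, 1, 4, 5, 2
d = rank(income) − rank(savings): 1, 4, -2, -4, 1; Σd² = 38
ρ = 1 − 6Σd² / [n(n²−1)] = 1 − 6×38 / (5×24) = 1 − 228/120 ≈ -0.9000

-0.9000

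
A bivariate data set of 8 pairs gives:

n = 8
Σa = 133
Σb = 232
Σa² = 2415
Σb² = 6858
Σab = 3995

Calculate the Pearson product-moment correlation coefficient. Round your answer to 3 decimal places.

0.848

r = (nΣab − ΣaΣb) / √[(nΣa² − (Σa)²)(nΣb² − (Σb)²)]
Numerator: 8×3995 − 133×232 = 1104
Denominator: √[(19320 − 17689)(54864 − 53824)] = √[1631 × 1040] = 1302.3978
r = 1104 / 1302.3978 ≈ 0.848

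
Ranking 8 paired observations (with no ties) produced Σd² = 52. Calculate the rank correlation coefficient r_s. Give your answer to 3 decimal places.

0.381

ρ = 1 − 6Σd² / [n(n²−1)] = 1 − 6×52 / (8×63)
  = 1 − 312/504 = 1 − 0.6190 ≈ 0.381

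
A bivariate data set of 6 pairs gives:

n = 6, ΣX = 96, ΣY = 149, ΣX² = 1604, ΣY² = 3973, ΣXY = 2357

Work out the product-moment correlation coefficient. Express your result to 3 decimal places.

-0.198

r = (nΣXY − ΣXΣY) / √[(nΣX² − (ΣX)²)(nΣY² − (ΣY)²)]
Numerator: 6×2357 − 96×149 = -162
Denominator: √[(9624 − 9216)(23838 − 22201)] = √[408 × 1637] = 817.2490
r = -162 / 817.2490 ≈ -0.198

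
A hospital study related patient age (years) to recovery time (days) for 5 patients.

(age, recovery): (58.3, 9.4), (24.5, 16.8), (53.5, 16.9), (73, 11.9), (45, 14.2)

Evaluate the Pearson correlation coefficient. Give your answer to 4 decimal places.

-0.6401

n = 5, Σx = 254.3, Σy = 69.2, Σx² = 14215.39, Σy² = 999.46, Σxy = 3371.47
nΣxy − ΣxΣy = 16857.35 − 17597.56 = -740.21
nΣx² − (Σx)² = 71076.95 − 64668.49 = 6408.46; nΣy² − (Σy)² = 4997.3 − 4788.64 = 208.66
r = -740.21 / √(6408.46 × 208.66) = -740.21 / 1156.3690 ≈ -0.6401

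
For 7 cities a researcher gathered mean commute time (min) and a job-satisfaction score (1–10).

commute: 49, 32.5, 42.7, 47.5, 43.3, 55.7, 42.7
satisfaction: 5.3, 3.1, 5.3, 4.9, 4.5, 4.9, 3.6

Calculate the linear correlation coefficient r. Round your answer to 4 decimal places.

n = 7, Σx = 313.4, Σy = 31.6, Σx² = 14337.46, Σy² = 147.02, Σxy = 1441.01
nΣxy − ΣxΣy = 10087.07 − 9903.44 = 183.63
nΣx² − (Σx)² = 100362.22 − 98219.56 = 2142.66; nΣy² − (Σy)² = 1029.14 − 998.56 = 30.58
r = 183.63 / √(2142.66 × 30.58) = 183.63 / 255.9737 ≈ 0.7174

0.7174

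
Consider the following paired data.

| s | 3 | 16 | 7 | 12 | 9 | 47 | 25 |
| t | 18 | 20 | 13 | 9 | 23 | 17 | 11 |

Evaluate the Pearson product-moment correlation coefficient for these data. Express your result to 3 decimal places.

n = 7, Σs = 119, Σt = 111, Σs² = 3373, Σt² = 1913, Σst = 1854
nΣst − ΣsΣt = 12978 − 13209 = -231
nΣs² − (Σs)² = 23611 − 14161 = 9450; nΣt² − (Σt)² = 13391 − 12321 = 1070
r = -231 / √(9450 × 1070) = -231 / 3179.8585 ≈ -0.073

-0.073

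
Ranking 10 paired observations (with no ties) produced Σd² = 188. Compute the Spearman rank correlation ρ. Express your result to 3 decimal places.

ρ = 1 − 6Σd² / [n(n²−1)] = 1 − 6×188 / (10×99)
  = 1 − 1128/990 = 1 − 1.1394 ≈ -0.139

-0.139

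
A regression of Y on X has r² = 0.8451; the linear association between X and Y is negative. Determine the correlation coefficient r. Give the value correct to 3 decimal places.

-0.919

|r| = √0.8451 = 0.919
The association is negative, so r = −0.919.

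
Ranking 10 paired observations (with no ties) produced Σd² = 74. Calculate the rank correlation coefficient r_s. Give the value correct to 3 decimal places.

0.552

ρ = 1 − 6Σd² / [n(n²−1)] = 1 − 6×74 / (10×99)
  = 1 − 444/990 = 1 − 0.4485 ≈ 0.552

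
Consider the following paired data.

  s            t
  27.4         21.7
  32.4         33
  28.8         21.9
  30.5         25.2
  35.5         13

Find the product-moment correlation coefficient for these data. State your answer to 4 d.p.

n = 5, Σs = 154.6, Σt = 114.8, Σs² = 4820.46, Σt² = 2843.54, Σst = 3524.6
nΣst − ΣsΣt = 17623 − 17748.08 = -125.08
nΣs² − (Σs)² = 24102.3 − 23901.16 = 201.14; nΣt² − (Σt)² = 14217.7 − 13179.04 = 1038.66
r = -125.08 / √(201.14 × 1038.66) = -125.08 / 457.0734 ≈ -0.2737

-0.2737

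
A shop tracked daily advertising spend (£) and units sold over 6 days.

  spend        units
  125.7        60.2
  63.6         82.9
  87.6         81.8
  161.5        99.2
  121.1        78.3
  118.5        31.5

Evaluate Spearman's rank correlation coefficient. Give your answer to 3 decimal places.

Rank spend: 5, 1, 2, 6, 4, 3
Rank units: 2, 5, 4, 6, 3, 1
d = rank(spend) − rank(units): 3, -4, -2, 0, 1, 2; Σd² = 34
ρ = 1 − 6Σd² / [n(n²−1)] = 1 − 6×34 / (6×35) = 1 − 204/210 ≈ 0.029

0.029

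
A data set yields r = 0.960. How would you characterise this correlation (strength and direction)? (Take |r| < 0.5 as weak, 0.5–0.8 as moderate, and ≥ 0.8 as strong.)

r = 0.960 > 0 so the relationship is positive.
|r| = 0.960, which falls in the strong range.

strong positive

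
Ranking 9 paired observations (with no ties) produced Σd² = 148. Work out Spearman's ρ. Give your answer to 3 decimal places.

ρ = 1 − 6Σd² / [n(n²−1)] = 1 − 6×148 / (9×80)
  = 1 − 888/720 = 1 − 1.2333 ≈ -0.233

-0.233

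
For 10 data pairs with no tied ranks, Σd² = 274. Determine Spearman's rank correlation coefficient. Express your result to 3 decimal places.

-0.661

ρ = 1 − 6Σd² / [n(n²−1)] = 1 − 6×274 / (10×99)
  = 1 − 1644/990 = 1 − 1.6606 ≈ -0.661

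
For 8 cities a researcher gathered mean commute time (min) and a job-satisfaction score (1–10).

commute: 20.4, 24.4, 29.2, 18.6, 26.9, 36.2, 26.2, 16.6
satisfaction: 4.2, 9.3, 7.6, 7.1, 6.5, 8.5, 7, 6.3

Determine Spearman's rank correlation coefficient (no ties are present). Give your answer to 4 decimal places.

0.5000

Rank commute: 3, 4, 7, 2, 6, 8, 5, 1
Rank satisfaction: 1, 8, 6, 5, 3, 7, 4, 2
d = rank(commute) − rank(satisfaction): 2, -4, 1, -3, 3, 1, 1, -1; Σd² = 42
ρ = 1 − 6Σd² / [n(n²−1)] = 1 − 6×42 / (8×63) = 1 − 252/504 ≈ 0.5000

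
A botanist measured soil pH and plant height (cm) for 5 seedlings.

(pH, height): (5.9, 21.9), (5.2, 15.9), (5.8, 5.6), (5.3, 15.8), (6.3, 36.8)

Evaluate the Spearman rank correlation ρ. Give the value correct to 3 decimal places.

Rank pH: 4, 1, 3, 2, 5
Rank height: 4, 3, 1, 2, 5
d = rank(pH) − rank(height): 0, -2, 2, 0, 0; Σd² = 8
ρ = 1 − 6Σd² / [n(n²−1)] = 1 − 6×8 / (5×24) = 1 − 48/120 ≈ 0.600

0.600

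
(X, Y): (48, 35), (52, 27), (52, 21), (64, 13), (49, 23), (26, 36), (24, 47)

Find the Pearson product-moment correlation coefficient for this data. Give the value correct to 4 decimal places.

-0.8961

n = 7, ΣX = 315, ΣY = 202, ΣX² = 15461, ΣY² = 6598, ΣXY = 8199
nΣXY − ΣXΣY = 57393 − 63630 = -6237
nΣX² − (ΣX)² = 108227 − 99225 = 9002; nΣY² − (ΣY)² = 46186 − 40804 = 5382
r = -6237 / √(9002 × 5382) = -6237 / 6960.5146 ≈ -0.8961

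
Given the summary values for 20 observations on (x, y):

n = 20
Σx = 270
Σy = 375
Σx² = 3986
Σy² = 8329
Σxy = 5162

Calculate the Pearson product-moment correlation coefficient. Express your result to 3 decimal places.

r = (nΣxy − ΣxΣy) / √[(nΣx² − (Σx)²)(nΣy² − (Σy)²)]
Numerator: 20×5162 − 270×375 = 1990
Denominator: √[(79720 − 72900)(166580 − 140625)] = √[6820 × 25955] = 13304.6270
r = 1990 / 13304.6270 ≈ 0.150

0.150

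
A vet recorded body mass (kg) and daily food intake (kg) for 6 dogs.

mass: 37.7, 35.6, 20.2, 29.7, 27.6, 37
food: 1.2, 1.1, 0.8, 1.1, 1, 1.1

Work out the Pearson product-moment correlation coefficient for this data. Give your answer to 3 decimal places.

0.926

n = 6, Σx = 187.8, Σy = 6.3, Σx² = 6109.54, Σy² = 6.71, Σxy = 201.53
nΣxy − ΣxΣy = 1209.18 − 1183.14 = 26.04
nΣx² − (Σx)² = 36657.24 − 35268.84 = 1388.4; nΣy² − (Σy)² = 40.26 − 39.69 = 0.57
r = 26.04 / √(1388.4 × 0.57) = 26.04 / 28.1316 ≈ 0.926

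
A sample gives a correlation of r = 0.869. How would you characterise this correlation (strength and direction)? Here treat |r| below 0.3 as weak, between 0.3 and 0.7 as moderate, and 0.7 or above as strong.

r = 0.869 > 0 so the relationship is positive.
|r| = 0.869, which falls in the strong range.

strong positive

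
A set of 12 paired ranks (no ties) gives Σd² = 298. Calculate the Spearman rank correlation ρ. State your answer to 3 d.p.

ρ = 1 − 6Σd² / [n(n²−1)] = 1 − 6×298 / (12×143)
  = 1 − 1788/1716 = 1 − 1.0420 ≈ -0.042

-0.042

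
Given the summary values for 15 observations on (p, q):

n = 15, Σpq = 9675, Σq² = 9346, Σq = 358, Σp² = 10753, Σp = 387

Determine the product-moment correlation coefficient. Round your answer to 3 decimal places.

0.559

r = (nΣpq − ΣpΣq) / √[(nΣp² − (Σp)²)(nΣq² − (Σq)²)]
Numerator: 15×9675 − 387×358 = 6579
Denominator: √[(161295 − 149769)(140190 − 128164)] = √[11526 × 12026] = 11773.3460
r = 6579 / 11773.3460 ≈ 0.559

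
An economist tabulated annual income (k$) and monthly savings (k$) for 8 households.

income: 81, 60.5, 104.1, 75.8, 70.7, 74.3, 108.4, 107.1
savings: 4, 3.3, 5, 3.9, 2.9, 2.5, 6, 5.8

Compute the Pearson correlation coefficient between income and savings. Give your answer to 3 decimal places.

n = 8, Σx = 681.9, Σy = 33.4, Σx² = 60543.65, Σy² = 151.4, Σxy = 3002.13
nΣxy − ΣxΣy = 24017.04 − 22775.46 = 1241.58
nΣx² − (Σx)² = 484349.2 − 464987.61 = 19361.59; nΣy² − (Σy)² = 1211.2 − 1115.56 = 95.64
r = 1241.58 / √(19361.59 × 95.64) = 1241.58 / 1360.7874 ≈ 0.912

0.912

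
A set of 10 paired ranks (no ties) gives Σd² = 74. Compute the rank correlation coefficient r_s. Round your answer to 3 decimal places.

ρ = 1 − 6Σd² / [n(n²−1)] = 1 − 6×74 / (10×99)
  = 1 − 444/990 = 1 − 0.4485 ≈ 0.552

0.552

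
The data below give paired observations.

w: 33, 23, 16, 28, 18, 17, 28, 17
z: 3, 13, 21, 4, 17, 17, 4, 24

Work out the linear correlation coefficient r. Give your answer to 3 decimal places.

n = 8, Σw = 180, Σz = 103, Σw² = 4344, Σz² = 1805, Σwz = 1961
nΣwz − ΣwΣz = 15688 − 18540 = -2852
nΣw² − (Σw)² = 34752 − 32400 = 2352; nΣz² − (Σz)² = 14440 − 10609 = 3831
r = -2852 / √(2352 × 3831) = -2852 / 3001.7515 ≈ -0.950

-0.950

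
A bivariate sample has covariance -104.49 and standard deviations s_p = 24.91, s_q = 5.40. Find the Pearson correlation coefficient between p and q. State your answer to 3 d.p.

r = Cov(p,q) / (s_p · s_q) = -104.49 / (24.91 × 5.40)
  = -104.49 / 134.5140 ≈ -0.777

-0.777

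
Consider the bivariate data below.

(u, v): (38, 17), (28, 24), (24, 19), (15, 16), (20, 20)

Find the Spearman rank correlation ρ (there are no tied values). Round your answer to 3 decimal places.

Rank u: 5, 4, 3, 1, 2
Rank v: 2, 5, 3, 1, 4
d = rank(u) − rank(v): 3, -1, 0, 0, -2; Σd² = 14
ρ = 1 − 6Σd² / [n(n²−1)] = 1 − 6×14 / (5×24) = 1 − 84/120 ≈ 0.300

0.300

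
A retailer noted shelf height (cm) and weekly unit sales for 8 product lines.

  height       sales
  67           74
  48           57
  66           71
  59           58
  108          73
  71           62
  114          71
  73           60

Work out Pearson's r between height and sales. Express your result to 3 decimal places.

n = 8, Σx = 606, Σy = 526, Σx² = 49660, Σy² = 34944, Σxy = 40562
nΣxy − ΣxΣy = 324496 − 318756 = 5740
nΣx² − (Σx)² = 397280 − 367236 = 30044; nΣy² − (Σy)² = 279552 − 276676 = 2876
r = 5740 / √(30044 × 2876) = 5740 / 9295.5120 ≈ 0.618

0.618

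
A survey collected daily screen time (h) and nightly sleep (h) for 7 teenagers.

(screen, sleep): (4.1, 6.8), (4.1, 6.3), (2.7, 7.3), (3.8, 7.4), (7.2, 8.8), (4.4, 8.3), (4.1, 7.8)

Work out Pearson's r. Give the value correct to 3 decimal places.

0.642

n = 7, Σx = 30.4, Σy = 52.7, Σx² = 143.36, Σy² = 401.15, Σxy = 233.4
nΣxy − ΣxΣy = 1633.8 − 1602.08 = 31.72
nΣx² − (Σx)² = 1003.52 − 924.16 = 79.36; nΣy² − (Σy)² = 2808.05 − 2777.29 = 30.76
r = 31.72 / √(79.36 × 30.76) = 31.72 / 49.4076 ≈ 0.642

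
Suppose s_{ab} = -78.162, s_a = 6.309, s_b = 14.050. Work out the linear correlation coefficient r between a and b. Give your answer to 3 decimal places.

-0.882

r = Cov(a,b) / (s_a · s_b) = -78.162 / (6.309 × 14.050)
  = -78.162 / 88.6415 ≈ -0.882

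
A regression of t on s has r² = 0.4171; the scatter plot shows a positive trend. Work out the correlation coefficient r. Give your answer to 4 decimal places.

0.6458

|r| = √0.4171 = 0.6458
The association is positive, so r = 0.6458.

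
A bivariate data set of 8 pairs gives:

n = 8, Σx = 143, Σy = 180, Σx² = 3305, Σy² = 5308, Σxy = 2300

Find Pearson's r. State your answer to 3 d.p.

-0.945

r = (nΣxy − ΣxΣy) / √[(nΣx² − (Σx)²)(nΣy² − (Σy)²)]
Numerator: 8×2300 − 143×180 = -7340
Denominator: √[(26440 − 20449)(42464 − 32400)] = √[5991 × 10064] = 7764.8840
r = -7340 / 7764.8840 ≈ -0.945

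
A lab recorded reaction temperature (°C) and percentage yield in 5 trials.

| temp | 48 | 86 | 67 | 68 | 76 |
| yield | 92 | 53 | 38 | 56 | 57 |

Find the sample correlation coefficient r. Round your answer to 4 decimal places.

n = 5, Σx = 345, Σy = 296, Σx² = 24589, Σy² = 19102, Σxy = 19660
nΣxy − ΣxΣy = 98300 − 102120 = -3820
nΣx² − (Σx)² = 122945 − 119025 = 3920; nΣy² − (Σy)² = 95510 − 87616 = 7894
r = -3820 / √(3920 × 7894) = -3820 / 5562.7763 ≈ -0.6867

-0.6867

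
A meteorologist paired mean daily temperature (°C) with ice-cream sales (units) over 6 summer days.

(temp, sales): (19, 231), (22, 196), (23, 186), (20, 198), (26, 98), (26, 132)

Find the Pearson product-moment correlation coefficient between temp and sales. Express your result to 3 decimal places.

n = 6, Σx = 136, Σy = 1041, Σx² = 3126, Σy² = 192605, Σxy = 22919
nΣxy − ΣxΣy = 137514 − 141576 = -4062
nΣx² − (Σx)² = 18756 − 18496 = 260; nΣy² − (Σy)² = 1155630 − 1083681 = 71949
r = -4062 / √(260 × 71949) = -4062 / 4325.1289 ≈ -0.939

-0.939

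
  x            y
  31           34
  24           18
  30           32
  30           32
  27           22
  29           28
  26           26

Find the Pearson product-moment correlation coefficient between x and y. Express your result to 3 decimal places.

n = 7, Σx = 197, Σy = 192, Σx² = 5583, Σy² = 5472, Σxy = 5488
nΣxy − ΣxΣy = 38416 − 37824 = 592
nΣx² − (Σx)² = 39081 − 38809 = 272; nΣy² − (Σy)² = 38304 − 36864 = 1440
r = 592 / √(272 × 1440) = 592 / 625.8434 ≈ 0.946

0.946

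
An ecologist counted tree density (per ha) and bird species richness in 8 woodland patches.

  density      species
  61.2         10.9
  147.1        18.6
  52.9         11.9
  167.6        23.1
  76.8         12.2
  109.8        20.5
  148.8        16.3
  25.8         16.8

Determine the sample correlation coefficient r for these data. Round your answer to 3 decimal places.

0.677

n = 8, Σx = 790, Σy = 130.3, Σx² = 97033.38, Σy² = 2257.01, Σxy = 13950.95
nΣxy − ΣxΣy = 111607.6 − 102937 = 8670.6
nΣx² − (Σx)² = 776267.04 − 624100 = 152167.04; nΣy² − (Σy)² = 18056.08 − 16978.09 = 1077.99
r = 8670.6 / √(152167.04 × 1077.99) = 8670.6 / 12807.5973 ≈ 0.677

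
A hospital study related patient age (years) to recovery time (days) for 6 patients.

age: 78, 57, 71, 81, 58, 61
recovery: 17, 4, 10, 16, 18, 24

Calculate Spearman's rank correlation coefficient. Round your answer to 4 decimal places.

Rank age: 5, 1, 4, 6, 2, 3
Rank recovery: 4, 1, 2, 3, 5, 6
d = rank(age) − rank(recovery): 1, 0, 2, 3, -3, -3; Σd² = 32
ρ = 1 − 6Σd² / [n(n²−1)] = 1 − 6×32 / (6×35) = 1 − 192/210 ≈ 0.0857

0.0857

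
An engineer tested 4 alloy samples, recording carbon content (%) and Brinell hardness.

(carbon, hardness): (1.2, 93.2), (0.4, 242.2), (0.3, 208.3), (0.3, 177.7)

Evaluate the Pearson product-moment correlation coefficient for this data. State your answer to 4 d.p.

-0.8661

n = 4, Σx = 2.2, Σy = 721.4, Σx² = 1.78, Σy² = 142313.26, Σxy = 324.52
nΣxy − ΣxΣy = 1298.08 − 1587.08 = -289
nΣx² − (Σx)² = 7.12 − 4.84 = 2.28; nΣy² − (Σy)² = 569253.04 − 520417.96 = 48835.08
r = -289 / √(2.28 × 48835.08) = -289 / 333.6825 ≈ -0.8661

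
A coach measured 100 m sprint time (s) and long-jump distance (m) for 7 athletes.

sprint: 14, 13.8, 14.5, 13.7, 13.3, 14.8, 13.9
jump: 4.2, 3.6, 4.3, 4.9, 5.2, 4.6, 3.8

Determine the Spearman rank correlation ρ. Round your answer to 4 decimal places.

-0.2857

Rank sprint: 5, 3, 6, 2, 1, 7, 4
Rank jump: 3, 1, 4, 6, 7, 5, 2
d = rank(sprint) − rank(jump): 2, 2, 2, -4, -6, 2, 2; Σd² = 72
ρ = 1 − 6Σd² / [n(n²−1)] = 1 − 6×72 / (7×48) = 1 − 432/336 ≈ -0.2857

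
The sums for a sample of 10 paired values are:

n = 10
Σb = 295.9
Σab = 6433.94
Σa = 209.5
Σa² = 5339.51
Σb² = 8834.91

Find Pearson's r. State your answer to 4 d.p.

r = (nΣab − ΣaΣb) / √[(nΣa² − (Σa)²)(nΣb² − (Σb)²)]
Numerator: 10×6433.94 − 209.5×295.9 = 2348.35
Denominator: √[(53395.1 − 43890.25)(88349.1 − 87556.81)] = √[9504.85 × 792.29] = 2744.1934
r = 2348.35 / 2744.1934 ≈ 0.8558

0.8558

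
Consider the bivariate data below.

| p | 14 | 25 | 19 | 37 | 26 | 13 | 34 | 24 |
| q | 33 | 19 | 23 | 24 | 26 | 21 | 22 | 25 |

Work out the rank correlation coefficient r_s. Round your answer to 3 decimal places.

0.000

Rank p: 2, 5, 3, 8, 6, 1, 7, 4
Rank q: 8, 1, 4, 5, 7, 2, 3, 6
d = rank(p) − rank(q): -6, 4, -1, 3, -1, -1, 4, -2; Σd² = 84
ρ = 1 − 6Σd² / [n(n²−1)] = 1 − 6×84 / (8×63) = 1 − 504/504 ≈ 0.000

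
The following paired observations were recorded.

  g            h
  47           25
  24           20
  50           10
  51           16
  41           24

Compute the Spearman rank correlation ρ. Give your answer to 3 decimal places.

-0.500

Rank g: 3, 1, 4, 5, 2
Rank h: 5, 3, 1, 2, 4
d = rank(g) − rank(h): -2, -2, 3, 3, -2; Σd² = 30
ρ = 1 − 6Σd² / [n(n²−1)] = 1 − 6×30 / (5×24) = 1 − 180/120 ≈ -0.500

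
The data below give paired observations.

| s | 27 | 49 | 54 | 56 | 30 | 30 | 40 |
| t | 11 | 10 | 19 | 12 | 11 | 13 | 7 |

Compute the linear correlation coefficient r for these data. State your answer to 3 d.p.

0.349

n = 7, Σs = 286, Σt = 83, Σs² = 12582, Σt² = 1065, Σst = 3485
nΣst − ΣsΣt = 24395 − 23738 = 657
nΣs² − (Σs)² = 88074 − 81796 = 6278; nΣt² − (Σt)² = 7455 − 6889 = 566
r = 657 / √(6278 × 566) = 657 / 1885.0326 ≈ 0.349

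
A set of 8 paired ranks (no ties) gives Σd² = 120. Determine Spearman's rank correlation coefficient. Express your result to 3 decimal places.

ρ = 1 − 6Σd² / [n(n²−1)] = 1 − 6×120 / (8×63)
  = 1 − 720/504 = 1 − 1.4286 ≈ -0.429

-0.429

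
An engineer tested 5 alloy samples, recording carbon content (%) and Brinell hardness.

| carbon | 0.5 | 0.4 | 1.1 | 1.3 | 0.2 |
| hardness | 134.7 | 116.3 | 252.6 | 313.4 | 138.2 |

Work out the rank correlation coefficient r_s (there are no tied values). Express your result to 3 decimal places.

0.700

Rank carbon: 3, 2, 4, 5, 1
Rank hardness: 2, 1, 4, 5, 3
d = rank(carbon) − rank(hardness): 1, 1, 0, 0, -2; Σd² = 6
ρ = 1 − 6Σd² / [n(n²−1)] = 1 − 6×6 / (5×24) = 1 − 36/120 ≈ 0.700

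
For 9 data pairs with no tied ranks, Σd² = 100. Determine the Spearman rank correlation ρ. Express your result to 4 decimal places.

0.1667

ρ = 1 − 6Σd² / [n(n²−1)] = 1 − 6×100 / (9×80)
  = 1 − 600/720 = 1 − 0.83333 ≈ 0.1667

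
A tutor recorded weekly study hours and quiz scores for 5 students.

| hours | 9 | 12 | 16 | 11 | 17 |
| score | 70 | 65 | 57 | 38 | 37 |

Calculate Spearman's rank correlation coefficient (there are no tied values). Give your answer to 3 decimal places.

-0.700

Rank hours: 1, 3, 4, 2, 5
Rank score: 5, 4, 3, 2, 1
d = rank(hours) − rank(score): -4, -1, 1, 0, 4; Σd² = 34
ρ = 1 − 6Σd² / [n(n²−1)] = 1 − 6×34 / (5×24) = 1 − 204/120 ≈ -0.700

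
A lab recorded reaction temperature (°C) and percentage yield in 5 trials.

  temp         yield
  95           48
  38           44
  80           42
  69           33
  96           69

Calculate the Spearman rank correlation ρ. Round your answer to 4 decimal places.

Rank temp: 4, 1, 3, 2, 5
Rank yield: 4, 3, 2, 1, 5
d = rank(temp) − rank(yield): 0, -2, 1, 1, 0; Σd² = 6
ρ = 1 − 6Σd² / [n(n²−1)] = 1 − 6×6 / (5×24) = 1 − 36/120 ≈ 0.7000

0.7000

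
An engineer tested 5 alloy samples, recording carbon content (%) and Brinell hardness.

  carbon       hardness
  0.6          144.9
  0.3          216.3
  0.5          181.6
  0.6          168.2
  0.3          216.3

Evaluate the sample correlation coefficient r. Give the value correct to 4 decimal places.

n = 5, Σx = 2.3, Σy = 927.3, Σx² = 1.15, Σy² = 175837.19, Σxy = 408.44
nΣxy − ΣxΣy = 2042.2 − 2132.79 = -90.59
nΣx² − (Σx)² = 5.75 − 5.29 = 0.46; nΣy² − (Σy)² = 879185.95 − 859885.29 = 19300.66
r = -90.59 / √(0.46 × 19300.66) = -90.59 / 94.2248 ≈ -0.9614

-0.9614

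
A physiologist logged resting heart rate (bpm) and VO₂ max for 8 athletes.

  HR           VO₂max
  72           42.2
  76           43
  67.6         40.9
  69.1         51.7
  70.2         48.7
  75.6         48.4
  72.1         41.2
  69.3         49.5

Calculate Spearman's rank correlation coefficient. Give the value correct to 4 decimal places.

-0.1429

Rank HR: 5, 8, 1, 2, 4, 7, 6, 3
Rank VO₂max: 3, 4, 1, 8, 6, 5, 2, 7
d = rank(HR) − rank(VO₂max): 2, 4, 0, -6, -2, 2, 4, -4; Σd² = 96
ρ = 1 − 6Σd² / [n(n²−1)] = 1 − 6×96 / (8×63) = 1 − 576/504 ≈ -0.1429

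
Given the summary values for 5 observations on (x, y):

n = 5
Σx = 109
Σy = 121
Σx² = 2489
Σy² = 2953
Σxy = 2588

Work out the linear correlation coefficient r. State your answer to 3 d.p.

r = (nΣxy − ΣxΣy) / √[(nΣx² − (Σx)²)(nΣy² − (Σy)²)]
Numerator: 5×2588 − 109×121 = -249
Denominator: √[(12445 − 11881)(14765 − 14641)] = √[564 × 124] = 264.4542
r = -249 / 264.4542 ≈ -0.942

-0.942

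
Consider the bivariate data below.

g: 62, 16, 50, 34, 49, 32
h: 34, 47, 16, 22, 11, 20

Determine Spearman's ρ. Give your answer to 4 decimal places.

-0.3143

Rank g: 6, 1, 5, 3, 4, 2
Rank h: 5, 6, 2, 4, 1, 3
d = rank(g) − rank(h): 1, -5, 3, -1, 3, -1; Σd² = 46
ρ = 1 − 6Σd² / [n(n²−1)] = 1 − 6×46 / (6×35) = 1 − 276/210 ≈ -0.3143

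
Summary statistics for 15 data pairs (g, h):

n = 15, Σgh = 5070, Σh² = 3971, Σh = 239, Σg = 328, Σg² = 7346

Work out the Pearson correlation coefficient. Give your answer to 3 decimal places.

r = (nΣgh − ΣgΣh) / √[(nΣg² − (Σg)²)(nΣh² − (Σh)²)]
Numerator: 15×5070 − 328×239 = -2342
Denominator: √[(110190 − 107584)(59565 − 57121)] = √[2606 × 2444] = 2523.7005
r = -2342 / 2523.7005 ≈ -0.928

-0.928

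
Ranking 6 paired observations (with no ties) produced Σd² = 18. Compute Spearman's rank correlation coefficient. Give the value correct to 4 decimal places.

ρ = 1 − 6Σd² / [n(n²−1)] = 1 − 6×18 / (6×35)
  = 1 − 108/210 = 1 − 0.51429 ≈ 0.4857

0.4857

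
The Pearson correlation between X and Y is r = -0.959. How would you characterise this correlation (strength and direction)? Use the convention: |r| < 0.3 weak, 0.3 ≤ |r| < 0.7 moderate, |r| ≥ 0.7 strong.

strong negative

r = -0.959 < 0 so the relationship is negative.
|r| = 0.959, which falls in the strong range.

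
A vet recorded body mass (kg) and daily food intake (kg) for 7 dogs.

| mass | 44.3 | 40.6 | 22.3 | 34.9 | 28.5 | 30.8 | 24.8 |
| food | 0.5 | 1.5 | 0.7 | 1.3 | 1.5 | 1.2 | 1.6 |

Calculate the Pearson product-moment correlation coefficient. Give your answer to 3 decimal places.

n = 7, Σx = 226.2, Σy = 8.3, Σx² = 7702.08, Σy² = 10.93, Σxy = 263.42
nΣxy − ΣxΣy = 1843.94 − 1877.46 = -33.52
nΣx² − (Σx)² = 53914.56 − 51166.44 = 2748.12; nΣy² − (Σy)² = 76.51 − 68.89 = 7.62
r = -33.52 / √(2748.12 × 7.62) = -33.52 / 144.7089 ≈ -0.232

-0.232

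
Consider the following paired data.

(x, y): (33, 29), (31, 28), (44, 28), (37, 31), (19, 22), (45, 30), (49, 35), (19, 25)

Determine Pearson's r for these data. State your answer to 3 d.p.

n = 8, Σx = 277, Σy = 228, Σx² = 10503, Σy² = 6604, Σxy = 8162
nΣxy − ΣxΣy = 65296 − 63156 = 2140
nΣx² − (Σx)² = 84024 − 76729 = 7295; nΣy² − (Σy)² = 52832 − 51984 = 848
r = 2140 / √(7295 × 848) = 2140 / 2487.1992 ≈ 0.860

0.860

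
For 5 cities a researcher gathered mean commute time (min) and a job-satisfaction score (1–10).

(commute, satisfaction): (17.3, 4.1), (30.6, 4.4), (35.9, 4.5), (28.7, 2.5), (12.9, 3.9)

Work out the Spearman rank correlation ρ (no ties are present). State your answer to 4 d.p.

0.7000

Rank commute: 2, 4, 5, 3, 1
Rank satisfaction: 3, 4, 5, 1, 2
d = rank(commute) − rank(satisfaction): -1, 0, 0, 2, -1; Σd² = 6
ρ = 1 − 6Σd² / [n(n²−1)] = 1 − 6×6 / (5×24) = 1 − 36/120 ≈ 0.7000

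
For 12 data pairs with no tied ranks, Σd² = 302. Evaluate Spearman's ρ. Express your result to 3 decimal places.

-0.056

ρ = 1 − 6Σd² / [n(n²−1)] = 1 − 6×302 / (12×143)
  = 1 − 1812/1716 = 1 − 1.0559 ≈ -0.056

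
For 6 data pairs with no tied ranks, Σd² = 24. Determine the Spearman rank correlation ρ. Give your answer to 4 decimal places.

0.3143

ρ = 1 − 6Σd² / [n(n²−1)] = 1 − 6×24 / (6×35)
  = 1 − 144/210 = 1 − 0.68571 ≈ 0.3143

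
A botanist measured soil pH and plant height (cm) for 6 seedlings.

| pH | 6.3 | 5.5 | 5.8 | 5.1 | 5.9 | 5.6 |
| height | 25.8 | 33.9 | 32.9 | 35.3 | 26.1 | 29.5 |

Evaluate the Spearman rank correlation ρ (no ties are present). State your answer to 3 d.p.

-0.943

Rank pH: 6, 2, 4, 1, 5, 3
Rank height: 1, 5, 4, 6, 2, 3
d = rank(pH) − rank(height): 5, -3, 0, -5, 3, 0; Σd² = 68
ρ = 1 − 6Σd² / [n(n²−1)] = 1 − 6×68 / (6×35) = 1 − 408/210 ≈ -0.943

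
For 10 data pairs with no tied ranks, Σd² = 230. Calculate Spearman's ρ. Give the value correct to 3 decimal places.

ρ = 1 − 6Σd² / [n(n²−1)] = 1 − 6×230 / (10×99)
  = 1 − 1380/990 = 1 − 1.3939 ≈ -0.394

-0.394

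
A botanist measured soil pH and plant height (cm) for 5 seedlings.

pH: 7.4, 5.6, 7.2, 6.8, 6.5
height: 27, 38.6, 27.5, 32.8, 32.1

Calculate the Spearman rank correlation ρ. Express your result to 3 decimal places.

Rank pH: 5, 1, 4, 3, 2
Rank height: 1, 5, 2, 4, 3
d = rank(pH) − rank(height): 4, -4, 2, -1, -1; Σd² = 38
ρ = 1 − 6Σd² / [n(n²−1)] = 1 − 6×38 / (5×24) = 1 − 228/120 ≈ -0.900

-0.900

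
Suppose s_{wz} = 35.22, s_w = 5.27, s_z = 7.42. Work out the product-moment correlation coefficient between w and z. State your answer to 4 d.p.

r = Cov(w,z) / (s_w · s_z) = 35.22 / (5.27 × 7.42)
  = 35.22 / 39.1034 ≈ 0.9007

0.9007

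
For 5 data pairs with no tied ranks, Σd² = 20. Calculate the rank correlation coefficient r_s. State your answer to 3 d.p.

0.000

ρ = 1 − 6Σd² / [n(n²−1)] = 1 − 6×20 / (5×24)
  = 1 − 120/120 = 1 − 1.0000 ≈ 0.000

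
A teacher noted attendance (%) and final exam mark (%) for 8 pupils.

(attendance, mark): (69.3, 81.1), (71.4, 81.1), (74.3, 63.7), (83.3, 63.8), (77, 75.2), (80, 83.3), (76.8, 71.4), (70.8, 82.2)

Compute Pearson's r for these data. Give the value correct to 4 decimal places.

n = 8, Σx = 602.9, Σy = 601.8, Σx² = 45599.71, Σy² = 45731.28, Σxy = 45215.9
nΣxy − ΣxΣy = 361727.2 − 362825.22 = -1098.02
nΣx² − (Σx)² = 364797.68 − 363488.41 = 1309.27; nΣy² − (Σy)² = 365850.24 − 362163.24 = 3687
r = -1098.02 / √(1309.27 × 3687) = -1098.02 / 2197.1068 ≈ -0.4998

-0.4998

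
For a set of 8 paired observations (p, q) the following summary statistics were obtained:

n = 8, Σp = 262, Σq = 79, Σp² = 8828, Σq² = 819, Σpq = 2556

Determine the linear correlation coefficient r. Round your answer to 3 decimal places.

-0.319

r = (nΣpq − ΣpΣq) / √[(nΣp² − (Σp)²)(nΣq² − (Σq)²)]
Numerator: 8×2556 − 262×79 = -250
Denominator: √[(70624 − 68644)(6552 − 6241)] = √[1980 × 311] = 784.7165
r = -250 / 784.7165 ≈ -0.319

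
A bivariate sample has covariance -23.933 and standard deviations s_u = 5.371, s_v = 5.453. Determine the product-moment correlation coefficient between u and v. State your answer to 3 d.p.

-0.817

r = Cov(u,v) / (s_u · s_v) = -23.933 / (5.371 × 5.453)
  = -23.933 / 29.2881 ≈ -0.817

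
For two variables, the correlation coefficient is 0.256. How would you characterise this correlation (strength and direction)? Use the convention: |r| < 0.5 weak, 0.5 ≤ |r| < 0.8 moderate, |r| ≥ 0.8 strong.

weak positive

r = 0.256 > 0 so the relationship is positive.
|r| = 0.256, which falls in the weak range.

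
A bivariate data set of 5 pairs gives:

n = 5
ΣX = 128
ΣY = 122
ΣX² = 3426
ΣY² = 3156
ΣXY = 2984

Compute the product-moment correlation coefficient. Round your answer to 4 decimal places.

r = (nΣXY − ΣXΣY) / √[(nΣX² − (ΣX)²)(nΣY² − (ΣY)²)]
Numerator: 5×2984 − 128×122 = -696
Denominator: √[(17130 − 16384)(15780 − 14884)] = √[746 × 896] = 817.5671
r = -696 / 817.5671 ≈ -0.8513

-0.8513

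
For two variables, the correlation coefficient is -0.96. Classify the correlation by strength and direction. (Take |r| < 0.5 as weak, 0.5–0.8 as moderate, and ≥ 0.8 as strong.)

strong negative

r = -0.96 < 0 so the relationship is negative.
|r| = 0.96, which falls in the strong range.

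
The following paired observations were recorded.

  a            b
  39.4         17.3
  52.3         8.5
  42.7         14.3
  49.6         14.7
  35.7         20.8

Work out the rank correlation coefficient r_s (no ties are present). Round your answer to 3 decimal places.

-0.900

Rank a: 2, 5, 3, 4, 1
Rank b: 4, 1, 2, 3, 5
d = rank(a) − rank(b): -2, 4, 1, 1, -4; Σd² = 38
ρ = 1 − 6Σd² / [n(n²−1)] = 1 − 6×38 / (5×24) = 1 − 228/120 ≈ -0.900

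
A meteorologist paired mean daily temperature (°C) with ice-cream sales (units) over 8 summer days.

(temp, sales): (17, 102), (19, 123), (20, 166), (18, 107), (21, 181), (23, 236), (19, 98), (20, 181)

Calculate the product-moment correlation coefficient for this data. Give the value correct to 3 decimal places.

n = 8, Σx = 157, Σy = 1194, Σx² = 3105, Σy² = 195360, Σxy = 24028
nΣxy − ΣxΣy = 192224 − 187458 = 4766
nΣx² − (Σx)² = 24840 − 24649 = 191; nΣy² − (Σy)² = 1562880 − 1425636 = 137244
r = 4766 / √(191 × 137244) = 4766 / 5119.9223 ≈ 0.931

0.931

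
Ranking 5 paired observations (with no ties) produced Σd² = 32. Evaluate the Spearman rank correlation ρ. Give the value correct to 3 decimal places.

-0.600

ρ = 1 − 6Σd² / [n(n²−1)] = 1 − 6×32 / (5×24)
  = 1 − 192/120 = 1 − 1.6000 ≈ -0.600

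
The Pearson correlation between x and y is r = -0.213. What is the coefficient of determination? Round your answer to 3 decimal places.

0.045

r² = (-0.213)² = 0.045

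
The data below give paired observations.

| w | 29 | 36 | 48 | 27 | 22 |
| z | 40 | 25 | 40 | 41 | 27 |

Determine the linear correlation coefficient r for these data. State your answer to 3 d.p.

0.239

n = 5, Σw = 162, Σz = 173, Σw² = 5654, Σz² = 6235, Σwz = 5681
nΣwz − ΣwΣz = 28405 − 28026 = 379
nΣw² − (Σw)² = 28270 − 26244 = 2026; nΣz² − (Σz)² = 31175 − 29929 = 1246
r = 379 / √(2026 × 1246) = 379 / 1588.8348 ≈ 0.239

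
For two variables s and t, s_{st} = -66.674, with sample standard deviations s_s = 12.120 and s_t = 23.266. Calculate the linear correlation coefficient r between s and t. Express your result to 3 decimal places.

-0.236

r = Cov(s,t) / (s_s · s_t) = -66.674 / (12.120 × 23.266)
  = -66.674 / 281.9839 ≈ -0.236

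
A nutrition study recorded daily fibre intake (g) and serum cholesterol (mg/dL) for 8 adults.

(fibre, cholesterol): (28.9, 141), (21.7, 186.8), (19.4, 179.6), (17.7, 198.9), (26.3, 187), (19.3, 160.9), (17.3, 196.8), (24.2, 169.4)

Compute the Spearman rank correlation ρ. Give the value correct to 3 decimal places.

-0.571

Rank fibre: 8, 5, 4, 2, 7, 3, 1, 6
Rank cholesterol: 1, 5, 4, 8, 6, 2, 7, 3
d = rank(fibre) − rank(cholesterol): 7, 0, 0, -6, 1, 1, -6, 3; Σd² = 132
ρ = 1 − 6Σd² / [n(n²−1)] = 1 − 6×132 / (8×63) = 1 − 792/504 ≈ -0.571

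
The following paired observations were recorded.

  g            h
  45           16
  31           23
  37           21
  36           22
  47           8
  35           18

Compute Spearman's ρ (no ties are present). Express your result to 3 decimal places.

Rank g: 5, 1, 4, 3, 6, 2
Rank h: 2, 6, 4, 5, 1, 3
d = rank(g) − rank(h): 3, -5, 0, -2, 5, -1; Σd² = 64
ρ = 1 − 6Σd² / [n(n²−1)] = 1 − 6×64 / (6×35) = 1 − 384/210 ≈ -0.829

-0.829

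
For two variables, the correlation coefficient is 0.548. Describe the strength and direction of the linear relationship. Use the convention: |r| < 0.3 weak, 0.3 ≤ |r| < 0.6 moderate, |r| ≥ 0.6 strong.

moderate positive

r = 0.548 > 0 so the relationship is positive.
|r| = 0.548, which falls in the moderate range.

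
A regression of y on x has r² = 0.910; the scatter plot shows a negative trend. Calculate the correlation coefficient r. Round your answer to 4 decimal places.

|r| = √0.910 = 0.9539
The association is negative, so r = −0.9539.

-0.9539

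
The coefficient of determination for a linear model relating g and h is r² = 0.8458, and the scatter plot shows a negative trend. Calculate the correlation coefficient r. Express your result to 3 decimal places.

-0.920

|r| = √0.8458 = 0.920
The association is negative, so r = −0.920.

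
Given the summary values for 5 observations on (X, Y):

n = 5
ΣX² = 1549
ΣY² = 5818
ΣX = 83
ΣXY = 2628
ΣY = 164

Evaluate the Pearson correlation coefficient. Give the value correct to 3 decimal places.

r = (nΣXY − ΣXΣY) / √[(nΣX² − (ΣX)²)(nΣY² − (ΣY)²)]
Numerator: 5×2628 − 83×164 = -472
Denominator: √[(7745 − 6889)(29090 − 26896)] = √[856 × 2194] = 1370.4248
r = -472 / 1370.4248 ≈ -0.344

-0.344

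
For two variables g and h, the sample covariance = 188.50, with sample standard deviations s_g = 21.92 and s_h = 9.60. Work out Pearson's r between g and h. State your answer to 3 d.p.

r = Cov(g,h) / (s_g · s_h) = 188.50 / (21.92 × 9.60)
  = 188.50 / 210.4320 ≈ 0.896

0.896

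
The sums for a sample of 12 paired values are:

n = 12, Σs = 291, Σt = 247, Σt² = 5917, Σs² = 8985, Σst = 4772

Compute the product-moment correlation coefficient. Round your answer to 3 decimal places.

-0.961

r = (nΣst − ΣsΣt) / √[(nΣs² − (Σs)²)(nΣt² − (Σt)²)]
Numerator: 12×4772 − 291×247 = -14613
Denominator: √[(107820 − 84681)(71004 − 61009)] = √[23139 × 9995] = 15207.7054
r = -14613 / 15207.7054 ≈ -0.961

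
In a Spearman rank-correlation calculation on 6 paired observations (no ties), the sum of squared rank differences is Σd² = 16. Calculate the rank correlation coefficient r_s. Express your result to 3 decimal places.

0.543

ρ = 1 − 6Σd² / [n(n²−1)] = 1 − 6×16 / (6×35)
  = 1 − 96/210 = 1 − 0.4571 ≈ 0.543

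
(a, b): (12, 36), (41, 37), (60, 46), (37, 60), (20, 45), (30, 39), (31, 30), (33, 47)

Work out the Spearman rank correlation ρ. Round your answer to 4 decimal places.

0.4286

Rank a: 1, 7, 8, 6, 2, 3, 4, 5
Rank b: 2, 3, 6, 8, 5, 4, 1, 7
d = rank(a) − rank(b): -1, 4, 2, -2, -3, -1, 3, -2; Σd² = 48
ρ = 1 − 6Σd² / [n(n²−1)] = 1 − 6×48 / (8×63) = 1 − 288/504 ≈ 0.4286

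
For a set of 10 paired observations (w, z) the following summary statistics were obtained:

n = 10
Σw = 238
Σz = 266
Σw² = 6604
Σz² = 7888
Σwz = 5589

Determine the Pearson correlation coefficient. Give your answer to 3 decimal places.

-0.849

r = (nΣwz − ΣwΣz) / √[(nΣw² − (Σw)²)(nΣz² − (Σz)²)]
Numerator: 10×5589 − 238×266 = -7418
Denominator: √[(66040 − 56644)(78880 − 70756)] = √[9396 × 8124] = 8736.8818
r = -7418 / 8736.8818 ≈ -0.849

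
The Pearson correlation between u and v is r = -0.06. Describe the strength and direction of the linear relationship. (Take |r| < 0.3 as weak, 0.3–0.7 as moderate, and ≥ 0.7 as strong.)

weak negative

r = -0.06 < 0 so the relationship is negative.
|r| = 0.06, which falls in the weak range.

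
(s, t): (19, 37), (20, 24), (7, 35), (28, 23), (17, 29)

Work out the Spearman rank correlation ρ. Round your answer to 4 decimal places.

-0.7000

Rank s: 3, 4, 1, 5, 2
Rank t: 5, 2, 4, 1, 3
d = rank(s) − rank(t): -2, 2, -3, 4, -1; Σd² = 34
ρ = 1 − 6Σd² / [n(n²−1)] = 1 − 6×34 / (5×24) = 1 − 204/120 ≈ -0.7000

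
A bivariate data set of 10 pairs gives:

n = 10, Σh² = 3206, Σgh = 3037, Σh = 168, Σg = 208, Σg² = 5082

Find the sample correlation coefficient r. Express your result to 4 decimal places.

r = (nΣgh − ΣgΣh) / √[(nΣg² − (Σg)²)(nΣh² − (Σh)²)]
Numerator: 10×3037 − 208×168 = -4574
Denominator: √[(50820 − 43264)(32060 − 28224)] = √[7556 × 3836] = 5383.7548
r = -4574 / 5383.7548 ≈ -0.8496

-0.8496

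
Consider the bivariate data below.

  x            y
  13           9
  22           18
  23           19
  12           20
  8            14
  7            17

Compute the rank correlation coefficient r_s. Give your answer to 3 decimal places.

0.314

Rank x: 4, 5, 6, 3, 2, 1
Rank y: 1, 4, 5, 6, 2, 3
d = rank(x) − rank(y): 3, 1, 1, -3, 0, -2; Σd² = 24
ρ = 1 − 6Σd² / [n(n²−1)] = 1 − 6×24 / (6×35) = 1 − 144/210 ≈ 0.314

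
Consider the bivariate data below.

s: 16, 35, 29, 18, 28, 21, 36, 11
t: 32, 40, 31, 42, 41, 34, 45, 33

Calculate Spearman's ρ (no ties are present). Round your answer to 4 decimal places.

Rank s: 2, 7, 6, 3, 5, 4, 8, 1
Rank t: 2, 5, 1, 7, 6, 4, 8, 3
d = rank(s) − rank(t): 0, 2, 5, -4, -1, 0, 0, -2; Σd² = 50
ρ = 1 − 6Σd² / [n(n²−1)] = 1 − 6×50 / (8×63) = 1 − 300/504 ≈ 0.4048

0.4048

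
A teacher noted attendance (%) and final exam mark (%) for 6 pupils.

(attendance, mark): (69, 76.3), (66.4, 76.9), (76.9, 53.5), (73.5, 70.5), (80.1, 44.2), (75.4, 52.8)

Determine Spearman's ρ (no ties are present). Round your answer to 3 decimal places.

-0.943

Rank attendance: 2, 1, 5, 3, 6, 4
Rank mark: 5, 6, 3, 4, 1, 2
d = rank(attendance) − rank(mark): -3, -5, 2, -1, 5, 2; Σd² = 68
ρ = 1 − 6Σd² / [n(n²−1)] = 1 − 6×68 / (6×35) = 1 − 408/210 ≈ -0.943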